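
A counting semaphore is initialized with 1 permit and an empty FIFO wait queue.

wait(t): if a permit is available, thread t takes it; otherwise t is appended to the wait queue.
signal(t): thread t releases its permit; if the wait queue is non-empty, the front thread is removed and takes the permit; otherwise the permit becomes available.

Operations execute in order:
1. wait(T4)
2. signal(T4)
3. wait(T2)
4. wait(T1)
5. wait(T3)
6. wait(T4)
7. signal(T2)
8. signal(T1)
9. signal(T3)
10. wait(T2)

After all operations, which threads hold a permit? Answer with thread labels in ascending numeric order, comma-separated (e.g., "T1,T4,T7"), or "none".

Step 1: wait(T4) -> count=0 queue=[] holders={T4}
Step 2: signal(T4) -> count=1 queue=[] holders={none}
Step 3: wait(T2) -> count=0 queue=[] holders={T2}
Step 4: wait(T1) -> count=0 queue=[T1] holders={T2}
Step 5: wait(T3) -> count=0 queue=[T1,T3] holders={T2}
Step 6: wait(T4) -> count=0 queue=[T1,T3,T4] holders={T2}
Step 7: signal(T2) -> count=0 queue=[T3,T4] holders={T1}
Step 8: signal(T1) -> count=0 queue=[T4] holders={T3}
Step 9: signal(T3) -> count=0 queue=[] holders={T4}
Step 10: wait(T2) -> count=0 queue=[T2] holders={T4}
Final holders: T4

Answer: T4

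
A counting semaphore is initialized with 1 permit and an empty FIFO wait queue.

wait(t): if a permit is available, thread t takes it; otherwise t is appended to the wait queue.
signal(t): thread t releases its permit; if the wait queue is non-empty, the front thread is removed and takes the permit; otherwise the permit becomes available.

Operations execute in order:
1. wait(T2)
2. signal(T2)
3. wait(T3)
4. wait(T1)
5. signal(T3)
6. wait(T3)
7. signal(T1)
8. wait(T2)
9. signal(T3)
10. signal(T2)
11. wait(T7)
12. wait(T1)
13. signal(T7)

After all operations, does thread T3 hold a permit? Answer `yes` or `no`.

Step 1: wait(T2) -> count=0 queue=[] holders={T2}
Step 2: signal(T2) -> count=1 queue=[] holders={none}
Step 3: wait(T3) -> count=0 queue=[] holders={T3}
Step 4: wait(T1) -> count=0 queue=[T1] holders={T3}
Step 5: signal(T3) -> count=0 queue=[] holders={T1}
Step 6: wait(T3) -> count=0 queue=[T3] holders={T1}
Step 7: signal(T1) -> count=0 queue=[] holders={T3}
Step 8: wait(T2) -> count=0 queue=[T2] holders={T3}
Step 9: signal(T3) -> count=0 queue=[] holders={T2}
Step 10: signal(T2) -> count=1 queue=[] holders={none}
Step 11: wait(T7) -> count=0 queue=[] holders={T7}
Step 12: wait(T1) -> count=0 queue=[T1] holders={T7}
Step 13: signal(T7) -> count=0 queue=[] holders={T1}
Final holders: {T1} -> T3 not in holders

Answer: no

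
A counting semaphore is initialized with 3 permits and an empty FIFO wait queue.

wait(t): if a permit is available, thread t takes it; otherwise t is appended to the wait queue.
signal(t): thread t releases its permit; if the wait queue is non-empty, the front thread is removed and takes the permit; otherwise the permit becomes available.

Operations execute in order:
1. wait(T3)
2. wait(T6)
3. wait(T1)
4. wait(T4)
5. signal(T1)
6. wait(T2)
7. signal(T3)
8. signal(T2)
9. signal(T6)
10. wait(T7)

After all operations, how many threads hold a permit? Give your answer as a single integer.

Answer: 2

Derivation:
Step 1: wait(T3) -> count=2 queue=[] holders={T3}
Step 2: wait(T6) -> count=1 queue=[] holders={T3,T6}
Step 3: wait(T1) -> count=0 queue=[] holders={T1,T3,T6}
Step 4: wait(T4) -> count=0 queue=[T4] holders={T1,T3,T6}
Step 5: signal(T1) -> count=0 queue=[] holders={T3,T4,T6}
Step 6: wait(T2) -> count=0 queue=[T2] holders={T3,T4,T6}
Step 7: signal(T3) -> count=0 queue=[] holders={T2,T4,T6}
Step 8: signal(T2) -> count=1 queue=[] holders={T4,T6}
Step 9: signal(T6) -> count=2 queue=[] holders={T4}
Step 10: wait(T7) -> count=1 queue=[] holders={T4,T7}
Final holders: {T4,T7} -> 2 thread(s)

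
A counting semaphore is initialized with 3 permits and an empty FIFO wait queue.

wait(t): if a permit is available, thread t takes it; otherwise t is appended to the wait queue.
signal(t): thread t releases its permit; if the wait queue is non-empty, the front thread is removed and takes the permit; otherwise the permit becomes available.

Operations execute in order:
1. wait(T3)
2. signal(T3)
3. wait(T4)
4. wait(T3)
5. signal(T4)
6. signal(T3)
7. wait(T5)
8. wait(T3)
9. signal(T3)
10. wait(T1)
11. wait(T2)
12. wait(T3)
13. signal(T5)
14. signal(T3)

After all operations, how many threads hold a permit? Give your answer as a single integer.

Answer: 2

Derivation:
Step 1: wait(T3) -> count=2 queue=[] holders={T3}
Step 2: signal(T3) -> count=3 queue=[] holders={none}
Step 3: wait(T4) -> count=2 queue=[] holders={T4}
Step 4: wait(T3) -> count=1 queue=[] holders={T3,T4}
Step 5: signal(T4) -> count=2 queue=[] holders={T3}
Step 6: signal(T3) -> count=3 queue=[] holders={none}
Step 7: wait(T5) -> count=2 queue=[] holders={T5}
Step 8: wait(T3) -> count=1 queue=[] holders={T3,T5}
Step 9: signal(T3) -> count=2 queue=[] holders={T5}
Step 10: wait(T1) -> count=1 queue=[] holders={T1,T5}
Step 11: wait(T2) -> count=0 queue=[] holders={T1,T2,T5}
Step 12: wait(T3) -> count=0 queue=[T3] holders={T1,T2,T5}
Step 13: signal(T5) -> count=0 queue=[] holders={T1,T2,T3}
Step 14: signal(T3) -> count=1 queue=[] holders={T1,T2}
Final holders: {T1,T2} -> 2 thread(s)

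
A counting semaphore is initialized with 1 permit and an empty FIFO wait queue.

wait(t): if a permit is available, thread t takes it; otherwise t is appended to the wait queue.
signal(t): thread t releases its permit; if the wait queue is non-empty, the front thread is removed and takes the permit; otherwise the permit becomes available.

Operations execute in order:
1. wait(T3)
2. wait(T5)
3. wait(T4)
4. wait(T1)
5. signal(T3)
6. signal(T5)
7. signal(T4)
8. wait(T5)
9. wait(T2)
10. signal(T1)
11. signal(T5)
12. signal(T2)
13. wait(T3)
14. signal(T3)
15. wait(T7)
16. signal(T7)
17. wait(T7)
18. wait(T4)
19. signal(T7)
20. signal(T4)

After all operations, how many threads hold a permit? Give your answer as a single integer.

Step 1: wait(T3) -> count=0 queue=[] holders={T3}
Step 2: wait(T5) -> count=0 queue=[T5] holders={T3}
Step 3: wait(T4) -> count=0 queue=[T5,T4] holders={T3}
Step 4: wait(T1) -> count=0 queue=[T5,T4,T1] holders={T3}
Step 5: signal(T3) -> count=0 queue=[T4,T1] holders={T5}
Step 6: signal(T5) -> count=0 queue=[T1] holders={T4}
Step 7: signal(T4) -> count=0 queue=[] holders={T1}
Step 8: wait(T5) -> count=0 queue=[T5] holders={T1}
Step 9: wait(T2) -> count=0 queue=[T5,T2] holders={T1}
Step 10: signal(T1) -> count=0 queue=[T2] holders={T5}
Step 11: signal(T5) -> count=0 queue=[] holders={T2}
Step 12: signal(T2) -> count=1 queue=[] holders={none}
Step 13: wait(T3) -> count=0 queue=[] holders={T3}
Step 14: signal(T3) -> count=1 queue=[] holders={none}
Step 15: wait(T7) -> count=0 queue=[] holders={T7}
Step 16: signal(T7) -> count=1 queue=[] holders={none}
Step 17: wait(T7) -> count=0 queue=[] holders={T7}
Step 18: wait(T4) -> count=0 queue=[T4] holders={T7}
Step 19: signal(T7) -> count=0 queue=[] holders={T4}
Step 20: signal(T4) -> count=1 queue=[] holders={none}
Final holders: {none} -> 0 thread(s)

Answer: 0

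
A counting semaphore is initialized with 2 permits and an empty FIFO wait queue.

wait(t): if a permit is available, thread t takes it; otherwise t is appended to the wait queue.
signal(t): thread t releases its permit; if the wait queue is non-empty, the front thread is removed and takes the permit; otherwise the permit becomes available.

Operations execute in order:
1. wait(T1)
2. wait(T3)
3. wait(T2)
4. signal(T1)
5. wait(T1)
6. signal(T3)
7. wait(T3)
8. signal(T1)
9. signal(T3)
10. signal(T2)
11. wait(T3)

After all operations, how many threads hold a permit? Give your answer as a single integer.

Step 1: wait(T1) -> count=1 queue=[] holders={T1}
Step 2: wait(T3) -> count=0 queue=[] holders={T1,T3}
Step 3: wait(T2) -> count=0 queue=[T2] holders={T1,T3}
Step 4: signal(T1) -> count=0 queue=[] holders={T2,T3}
Step 5: wait(T1) -> count=0 queue=[T1] holders={T2,T3}
Step 6: signal(T3) -> count=0 queue=[] holders={T1,T2}
Step 7: wait(T3) -> count=0 queue=[T3] holders={T1,T2}
Step 8: signal(T1) -> count=0 queue=[] holders={T2,T3}
Step 9: signal(T3) -> count=1 queue=[] holders={T2}
Step 10: signal(T2) -> count=2 queue=[] holders={none}
Step 11: wait(T3) -> count=1 queue=[] holders={T3}
Final holders: {T3} -> 1 thread(s)

Answer: 1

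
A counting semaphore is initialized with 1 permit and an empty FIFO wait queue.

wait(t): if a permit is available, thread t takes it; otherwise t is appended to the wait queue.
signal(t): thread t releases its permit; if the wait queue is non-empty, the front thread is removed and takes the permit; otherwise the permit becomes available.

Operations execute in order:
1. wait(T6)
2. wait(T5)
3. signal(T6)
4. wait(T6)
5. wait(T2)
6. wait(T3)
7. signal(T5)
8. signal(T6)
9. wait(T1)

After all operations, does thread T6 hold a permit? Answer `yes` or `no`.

Answer: no

Derivation:
Step 1: wait(T6) -> count=0 queue=[] holders={T6}
Step 2: wait(T5) -> count=0 queue=[T5] holders={T6}
Step 3: signal(T6) -> count=0 queue=[] holders={T5}
Step 4: wait(T6) -> count=0 queue=[T6] holders={T5}
Step 5: wait(T2) -> count=0 queue=[T6,T2] holders={T5}
Step 6: wait(T3) -> count=0 queue=[T6,T2,T3] holders={T5}
Step 7: signal(T5) -> count=0 queue=[T2,T3] holders={T6}
Step 8: signal(T6) -> count=0 queue=[T3] holders={T2}
Step 9: wait(T1) -> count=0 queue=[T3,T1] holders={T2}
Final holders: {T2} -> T6 not in holders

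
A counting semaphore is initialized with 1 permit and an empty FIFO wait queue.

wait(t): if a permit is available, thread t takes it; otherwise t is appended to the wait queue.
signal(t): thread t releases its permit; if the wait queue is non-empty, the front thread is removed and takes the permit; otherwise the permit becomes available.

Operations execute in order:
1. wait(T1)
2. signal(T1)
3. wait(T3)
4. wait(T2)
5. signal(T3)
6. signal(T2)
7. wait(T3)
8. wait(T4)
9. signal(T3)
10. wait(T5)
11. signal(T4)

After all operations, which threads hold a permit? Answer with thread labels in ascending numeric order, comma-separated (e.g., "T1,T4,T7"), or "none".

Step 1: wait(T1) -> count=0 queue=[] holders={T1}
Step 2: signal(T1) -> count=1 queue=[] holders={none}
Step 3: wait(T3) -> count=0 queue=[] holders={T3}
Step 4: wait(T2) -> count=0 queue=[T2] holders={T3}
Step 5: signal(T3) -> count=0 queue=[] holders={T2}
Step 6: signal(T2) -> count=1 queue=[] holders={none}
Step 7: wait(T3) -> count=0 queue=[] holders={T3}
Step 8: wait(T4) -> count=0 queue=[T4] holders={T3}
Step 9: signal(T3) -> count=0 queue=[] holders={T4}
Step 10: wait(T5) -> count=0 queue=[T5] holders={T4}
Step 11: signal(T4) -> count=0 queue=[] holders={T5}
Final holders: T5

Answer: T5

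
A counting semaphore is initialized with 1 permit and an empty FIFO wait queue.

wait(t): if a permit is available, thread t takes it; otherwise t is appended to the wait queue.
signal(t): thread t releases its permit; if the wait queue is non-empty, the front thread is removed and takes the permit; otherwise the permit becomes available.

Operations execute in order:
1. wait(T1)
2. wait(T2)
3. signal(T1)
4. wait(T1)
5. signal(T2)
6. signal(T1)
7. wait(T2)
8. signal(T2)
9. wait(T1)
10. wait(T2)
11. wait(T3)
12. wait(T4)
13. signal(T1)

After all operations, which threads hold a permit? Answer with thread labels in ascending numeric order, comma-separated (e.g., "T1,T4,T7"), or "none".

Step 1: wait(T1) -> count=0 queue=[] holders={T1}
Step 2: wait(T2) -> count=0 queue=[T2] holders={T1}
Step 3: signal(T1) -> count=0 queue=[] holders={T2}
Step 4: wait(T1) -> count=0 queue=[T1] holders={T2}
Step 5: signal(T2) -> count=0 queue=[] holders={T1}
Step 6: signal(T1) -> count=1 queue=[] holders={none}
Step 7: wait(T2) -> count=0 queue=[] holders={T2}
Step 8: signal(T2) -> count=1 queue=[] holders={none}
Step 9: wait(T1) -> count=0 queue=[] holders={T1}
Step 10: wait(T2) -> count=0 queue=[T2] holders={T1}
Step 11: wait(T3) -> count=0 queue=[T2,T3] holders={T1}
Step 12: wait(T4) -> count=0 queue=[T2,T3,T4] holders={T1}
Step 13: signal(T1) -> count=0 queue=[T3,T4] holders={T2}
Final holders: T2

Answer: T2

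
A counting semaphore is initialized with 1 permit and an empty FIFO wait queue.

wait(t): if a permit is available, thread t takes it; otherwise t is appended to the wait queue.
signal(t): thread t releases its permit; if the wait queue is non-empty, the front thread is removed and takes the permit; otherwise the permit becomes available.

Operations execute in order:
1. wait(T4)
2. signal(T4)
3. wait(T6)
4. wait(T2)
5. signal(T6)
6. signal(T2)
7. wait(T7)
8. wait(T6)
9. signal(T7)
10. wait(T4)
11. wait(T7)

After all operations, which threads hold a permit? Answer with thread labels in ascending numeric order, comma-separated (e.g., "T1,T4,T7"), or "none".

Answer: T6

Derivation:
Step 1: wait(T4) -> count=0 queue=[] holders={T4}
Step 2: signal(T4) -> count=1 queue=[] holders={none}
Step 3: wait(T6) -> count=0 queue=[] holders={T6}
Step 4: wait(T2) -> count=0 queue=[T2] holders={T6}
Step 5: signal(T6) -> count=0 queue=[] holders={T2}
Step 6: signal(T2) -> count=1 queue=[] holders={none}
Step 7: wait(T7) -> count=0 queue=[] holders={T7}
Step 8: wait(T6) -> count=0 queue=[T6] holders={T7}
Step 9: signal(T7) -> count=0 queue=[] holders={T6}
Step 10: wait(T4) -> count=0 queue=[T4] holders={T6}
Step 11: wait(T7) -> count=0 queue=[T4,T7] holders={T6}
Final holders: T6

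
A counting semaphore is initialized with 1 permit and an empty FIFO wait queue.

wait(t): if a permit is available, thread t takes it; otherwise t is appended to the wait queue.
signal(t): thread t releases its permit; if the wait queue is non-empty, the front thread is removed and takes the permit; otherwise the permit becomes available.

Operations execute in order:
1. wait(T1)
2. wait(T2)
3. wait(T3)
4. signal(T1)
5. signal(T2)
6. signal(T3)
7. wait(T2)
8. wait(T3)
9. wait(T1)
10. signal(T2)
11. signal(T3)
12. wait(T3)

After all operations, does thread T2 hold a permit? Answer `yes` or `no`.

Step 1: wait(T1) -> count=0 queue=[] holders={T1}
Step 2: wait(T2) -> count=0 queue=[T2] holders={T1}
Step 3: wait(T3) -> count=0 queue=[T2,T3] holders={T1}
Step 4: signal(T1) -> count=0 queue=[T3] holders={T2}
Step 5: signal(T2) -> count=0 queue=[] holders={T3}
Step 6: signal(T3) -> count=1 queue=[] holders={none}
Step 7: wait(T2) -> count=0 queue=[] holders={T2}
Step 8: wait(T3) -> count=0 queue=[T3] holders={T2}
Step 9: wait(T1) -> count=0 queue=[T3,T1] holders={T2}
Step 10: signal(T2) -> count=0 queue=[T1] holders={T3}
Step 11: signal(T3) -> count=0 queue=[] holders={T1}
Step 12: wait(T3) -> count=0 queue=[T3] holders={T1}
Final holders: {T1} -> T2 not in holders

Answer: no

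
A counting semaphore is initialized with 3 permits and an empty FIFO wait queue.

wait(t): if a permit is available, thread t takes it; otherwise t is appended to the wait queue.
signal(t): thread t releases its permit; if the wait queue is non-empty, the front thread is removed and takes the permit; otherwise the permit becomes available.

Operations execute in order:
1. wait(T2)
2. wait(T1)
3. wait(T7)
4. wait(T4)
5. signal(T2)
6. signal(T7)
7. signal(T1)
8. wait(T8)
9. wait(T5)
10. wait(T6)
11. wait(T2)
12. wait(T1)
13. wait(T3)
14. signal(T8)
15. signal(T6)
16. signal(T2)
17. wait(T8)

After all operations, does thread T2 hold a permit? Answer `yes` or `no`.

Answer: no

Derivation:
Step 1: wait(T2) -> count=2 queue=[] holders={T2}
Step 2: wait(T1) -> count=1 queue=[] holders={T1,T2}
Step 3: wait(T7) -> count=0 queue=[] holders={T1,T2,T7}
Step 4: wait(T4) -> count=0 queue=[T4] holders={T1,T2,T7}
Step 5: signal(T2) -> count=0 queue=[] holders={T1,T4,T7}
Step 6: signal(T7) -> count=1 queue=[] holders={T1,T4}
Step 7: signal(T1) -> count=2 queue=[] holders={T4}
Step 8: wait(T8) -> count=1 queue=[] holders={T4,T8}
Step 9: wait(T5) -> count=0 queue=[] holders={T4,T5,T8}
Step 10: wait(T6) -> count=0 queue=[T6] holders={T4,T5,T8}
Step 11: wait(T2) -> count=0 queue=[T6,T2] holders={T4,T5,T8}
Step 12: wait(T1) -> count=0 queue=[T6,T2,T1] holders={T4,T5,T8}
Step 13: wait(T3) -> count=0 queue=[T6,T2,T1,T3] holders={T4,T5,T8}
Step 14: signal(T8) -> count=0 queue=[T2,T1,T3] holders={T4,T5,T6}
Step 15: signal(T6) -> count=0 queue=[T1,T3] holders={T2,T4,T5}
Step 16: signal(T2) -> count=0 queue=[T3] holders={T1,T4,T5}
Step 17: wait(T8) -> count=0 queue=[T3,T8] holders={T1,T4,T5}
Final holders: {T1,T4,T5} -> T2 not in holders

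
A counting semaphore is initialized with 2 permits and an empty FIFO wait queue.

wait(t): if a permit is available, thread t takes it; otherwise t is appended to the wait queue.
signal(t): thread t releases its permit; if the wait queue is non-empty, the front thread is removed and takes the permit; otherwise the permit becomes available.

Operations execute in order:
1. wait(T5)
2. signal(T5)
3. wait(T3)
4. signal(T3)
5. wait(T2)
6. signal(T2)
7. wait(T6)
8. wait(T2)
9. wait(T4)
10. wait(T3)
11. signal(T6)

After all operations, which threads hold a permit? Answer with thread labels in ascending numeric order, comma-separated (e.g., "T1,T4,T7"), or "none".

Step 1: wait(T5) -> count=1 queue=[] holders={T5}
Step 2: signal(T5) -> count=2 queue=[] holders={none}
Step 3: wait(T3) -> count=1 queue=[] holders={T3}
Step 4: signal(T3) -> count=2 queue=[] holders={none}
Step 5: wait(T2) -> count=1 queue=[] holders={T2}
Step 6: signal(T2) -> count=2 queue=[] holders={none}
Step 7: wait(T6) -> count=1 queue=[] holders={T6}
Step 8: wait(T2) -> count=0 queue=[] holders={T2,T6}
Step 9: wait(T4) -> count=0 queue=[T4] holders={T2,T6}
Step 10: wait(T3) -> count=0 queue=[T4,T3] holders={T2,T6}
Step 11: signal(T6) -> count=0 queue=[T3] holders={T2,T4}
Final holders: T2,T4

Answer: T2,T4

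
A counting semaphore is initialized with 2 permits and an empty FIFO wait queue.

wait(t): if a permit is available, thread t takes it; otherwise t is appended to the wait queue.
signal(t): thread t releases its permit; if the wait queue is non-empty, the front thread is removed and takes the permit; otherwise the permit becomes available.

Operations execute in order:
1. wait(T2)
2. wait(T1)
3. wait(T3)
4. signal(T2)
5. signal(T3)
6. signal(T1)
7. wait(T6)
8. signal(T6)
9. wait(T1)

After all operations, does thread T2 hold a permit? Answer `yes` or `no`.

Step 1: wait(T2) -> count=1 queue=[] holders={T2}
Step 2: wait(T1) -> count=0 queue=[] holders={T1,T2}
Step 3: wait(T3) -> count=0 queue=[T3] holders={T1,T2}
Step 4: signal(T2) -> count=0 queue=[] holders={T1,T3}
Step 5: signal(T3) -> count=1 queue=[] holders={T1}
Step 6: signal(T1) -> count=2 queue=[] holders={none}
Step 7: wait(T6) -> count=1 queue=[] holders={T6}
Step 8: signal(T6) -> count=2 queue=[] holders={none}
Step 9: wait(T1) -> count=1 queue=[] holders={T1}
Final holders: {T1} -> T2 not in holders

Answer: no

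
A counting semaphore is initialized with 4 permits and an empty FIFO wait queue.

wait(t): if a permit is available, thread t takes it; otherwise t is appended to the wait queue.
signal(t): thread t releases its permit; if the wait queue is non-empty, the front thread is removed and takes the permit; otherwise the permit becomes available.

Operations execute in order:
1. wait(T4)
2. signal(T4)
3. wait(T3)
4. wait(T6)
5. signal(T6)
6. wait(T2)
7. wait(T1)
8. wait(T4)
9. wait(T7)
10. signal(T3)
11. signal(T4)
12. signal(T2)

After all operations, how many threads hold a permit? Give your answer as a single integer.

Step 1: wait(T4) -> count=3 queue=[] holders={T4}
Step 2: signal(T4) -> count=4 queue=[] holders={none}
Step 3: wait(T3) -> count=3 queue=[] holders={T3}
Step 4: wait(T6) -> count=2 queue=[] holders={T3,T6}
Step 5: signal(T6) -> count=3 queue=[] holders={T3}
Step 6: wait(T2) -> count=2 queue=[] holders={T2,T3}
Step 7: wait(T1) -> count=1 queue=[] holders={T1,T2,T3}
Step 8: wait(T4) -> count=0 queue=[] holders={T1,T2,T3,T4}
Step 9: wait(T7) -> count=0 queue=[T7] holders={T1,T2,T3,T4}
Step 10: signal(T3) -> count=0 queue=[] holders={T1,T2,T4,T7}
Step 11: signal(T4) -> count=1 queue=[] holders={T1,T2,T7}
Step 12: signal(T2) -> count=2 queue=[] holders={T1,T7}
Final holders: {T1,T7} -> 2 thread(s)

Answer: 2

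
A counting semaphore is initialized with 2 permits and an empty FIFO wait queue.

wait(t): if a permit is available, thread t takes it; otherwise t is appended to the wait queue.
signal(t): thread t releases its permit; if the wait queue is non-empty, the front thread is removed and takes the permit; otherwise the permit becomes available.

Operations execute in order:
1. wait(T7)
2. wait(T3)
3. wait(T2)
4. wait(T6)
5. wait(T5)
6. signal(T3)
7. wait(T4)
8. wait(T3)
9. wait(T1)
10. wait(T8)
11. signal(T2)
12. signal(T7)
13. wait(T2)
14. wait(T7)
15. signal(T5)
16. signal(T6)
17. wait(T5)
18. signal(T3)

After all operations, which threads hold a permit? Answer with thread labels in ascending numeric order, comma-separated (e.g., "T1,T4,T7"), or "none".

Step 1: wait(T7) -> count=1 queue=[] holders={T7}
Step 2: wait(T3) -> count=0 queue=[] holders={T3,T7}
Step 3: wait(T2) -> count=0 queue=[T2] holders={T3,T7}
Step 4: wait(T6) -> count=0 queue=[T2,T6] holders={T3,T7}
Step 5: wait(T5) -> count=0 queue=[T2,T6,T5] holders={T3,T7}
Step 6: signal(T3) -> count=0 queue=[T6,T5] holders={T2,T7}
Step 7: wait(T4) -> count=0 queue=[T6,T5,T4] holders={T2,T7}
Step 8: wait(T3) -> count=0 queue=[T6,T5,T4,T3] holders={T2,T7}
Step 9: wait(T1) -> count=0 queue=[T6,T5,T4,T3,T1] holders={T2,T7}
Step 10: wait(T8) -> count=0 queue=[T6,T5,T4,T3,T1,T8] holders={T2,T7}
Step 11: signal(T2) -> count=0 queue=[T5,T4,T3,T1,T8] holders={T6,T7}
Step 12: signal(T7) -> count=0 queue=[T4,T3,T1,T8] holders={T5,T6}
Step 13: wait(T2) -> count=0 queue=[T4,T3,T1,T8,T2] holders={T5,T6}
Step 14: wait(T7) -> count=0 queue=[T4,T3,T1,T8,T2,T7] holders={T5,T6}
Step 15: signal(T5) -> count=0 queue=[T3,T1,T8,T2,T7] holders={T4,T6}
Step 16: signal(T6) -> count=0 queue=[T1,T8,T2,T7] holders={T3,T4}
Step 17: wait(T5) -> count=0 queue=[T1,T8,T2,T7,T5] holders={T3,T4}
Step 18: signal(T3) -> count=0 queue=[T8,T2,T7,T5] holders={T1,T4}
Final holders: T1,T4

Answer: T1,T4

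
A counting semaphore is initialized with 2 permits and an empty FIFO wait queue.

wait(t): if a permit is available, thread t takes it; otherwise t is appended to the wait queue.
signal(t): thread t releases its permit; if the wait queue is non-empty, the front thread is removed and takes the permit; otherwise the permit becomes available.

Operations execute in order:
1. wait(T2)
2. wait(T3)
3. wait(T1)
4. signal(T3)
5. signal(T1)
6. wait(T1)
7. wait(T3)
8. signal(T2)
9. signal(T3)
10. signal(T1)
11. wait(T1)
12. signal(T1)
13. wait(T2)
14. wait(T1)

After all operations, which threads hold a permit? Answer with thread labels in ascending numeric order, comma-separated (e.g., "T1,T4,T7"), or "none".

Answer: T1,T2

Derivation:
Step 1: wait(T2) -> count=1 queue=[] holders={T2}
Step 2: wait(T3) -> count=0 queue=[] holders={T2,T3}
Step 3: wait(T1) -> count=0 queue=[T1] holders={T2,T3}
Step 4: signal(T3) -> count=0 queue=[] holders={T1,T2}
Step 5: signal(T1) -> count=1 queue=[] holders={T2}
Step 6: wait(T1) -> count=0 queue=[] holders={T1,T2}
Step 7: wait(T3) -> count=0 queue=[T3] holders={T1,T2}
Step 8: signal(T2) -> count=0 queue=[] holders={T1,T3}
Step 9: signal(T3) -> count=1 queue=[] holders={T1}
Step 10: signal(T1) -> count=2 queue=[] holders={none}
Step 11: wait(T1) -> count=1 queue=[] holders={T1}
Step 12: signal(T1) -> count=2 queue=[] holders={none}
Step 13: wait(T2) -> count=1 queue=[] holders={T2}
Step 14: wait(T1) -> count=0 queue=[] holders={T1,T2}
Final holders: T1,T2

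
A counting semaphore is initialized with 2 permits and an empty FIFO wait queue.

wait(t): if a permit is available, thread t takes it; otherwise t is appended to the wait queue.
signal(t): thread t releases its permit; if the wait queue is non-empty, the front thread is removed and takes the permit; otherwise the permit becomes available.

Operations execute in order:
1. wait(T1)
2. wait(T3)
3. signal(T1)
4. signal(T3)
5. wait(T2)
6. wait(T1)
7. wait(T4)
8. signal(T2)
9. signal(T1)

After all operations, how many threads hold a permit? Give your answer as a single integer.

Step 1: wait(T1) -> count=1 queue=[] holders={T1}
Step 2: wait(T3) -> count=0 queue=[] holders={T1,T3}
Step 3: signal(T1) -> count=1 queue=[] holders={T3}
Step 4: signal(T3) -> count=2 queue=[] holders={none}
Step 5: wait(T2) -> count=1 queue=[] holders={T2}
Step 6: wait(T1) -> count=0 queue=[] holders={T1,T2}
Step 7: wait(T4) -> count=0 queue=[T4] holders={T1,T2}
Step 8: signal(T2) -> count=0 queue=[] holders={T1,T4}
Step 9: signal(T1) -> count=1 queue=[] holders={T4}
Final holders: {T4} -> 1 thread(s)

Answer: 1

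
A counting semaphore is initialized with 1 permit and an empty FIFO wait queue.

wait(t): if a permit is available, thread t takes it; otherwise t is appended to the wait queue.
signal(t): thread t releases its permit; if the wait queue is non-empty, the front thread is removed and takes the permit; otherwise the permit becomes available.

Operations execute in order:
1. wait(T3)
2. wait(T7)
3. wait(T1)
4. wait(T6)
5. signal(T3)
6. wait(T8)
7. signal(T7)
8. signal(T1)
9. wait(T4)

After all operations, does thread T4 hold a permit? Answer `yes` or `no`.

Answer: no

Derivation:
Step 1: wait(T3) -> count=0 queue=[] holders={T3}
Step 2: wait(T7) -> count=0 queue=[T7] holders={T3}
Step 3: wait(T1) -> count=0 queue=[T7,T1] holders={T3}
Step 4: wait(T6) -> count=0 queue=[T7,T1,T6] holders={T3}
Step 5: signal(T3) -> count=0 queue=[T1,T6] holders={T7}
Step 6: wait(T8) -> count=0 queue=[T1,T6,T8] holders={T7}
Step 7: signal(T7) -> count=0 queue=[T6,T8] holders={T1}
Step 8: signal(T1) -> count=0 queue=[T8] holders={T6}
Step 9: wait(T4) -> count=0 queue=[T8,T4] holders={T6}
Final holders: {T6} -> T4 not in holders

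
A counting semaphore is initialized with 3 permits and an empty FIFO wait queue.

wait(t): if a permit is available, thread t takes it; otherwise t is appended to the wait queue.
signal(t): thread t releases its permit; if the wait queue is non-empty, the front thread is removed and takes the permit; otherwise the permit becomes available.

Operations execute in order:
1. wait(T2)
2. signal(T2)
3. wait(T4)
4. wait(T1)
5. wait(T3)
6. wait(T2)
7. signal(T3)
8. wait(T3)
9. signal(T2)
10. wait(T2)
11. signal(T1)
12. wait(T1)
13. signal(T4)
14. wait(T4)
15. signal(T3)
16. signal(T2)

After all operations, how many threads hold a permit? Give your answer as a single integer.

Answer: 2

Derivation:
Step 1: wait(T2) -> count=2 queue=[] holders={T2}
Step 2: signal(T2) -> count=3 queue=[] holders={none}
Step 3: wait(T4) -> count=2 queue=[] holders={T4}
Step 4: wait(T1) -> count=1 queue=[] holders={T1,T4}
Step 5: wait(T3) -> count=0 queue=[] holders={T1,T3,T4}
Step 6: wait(T2) -> count=0 queue=[T2] holders={T1,T3,T4}
Step 7: signal(T3) -> count=0 queue=[] holders={T1,T2,T4}
Step 8: wait(T3) -> count=0 queue=[T3] holders={T1,T2,T4}
Step 9: signal(T2) -> count=0 queue=[] holders={T1,T3,T4}
Step 10: wait(T2) -> count=0 queue=[T2] holders={T1,T3,T4}
Step 11: signal(T1) -> count=0 queue=[] holders={T2,T3,T4}
Step 12: wait(T1) -> count=0 queue=[T1] holders={T2,T3,T4}
Step 13: signal(T4) -> count=0 queue=[] holders={T1,T2,T3}
Step 14: wait(T4) -> count=0 queue=[T4] holders={T1,T2,T3}
Step 15: signal(T3) -> count=0 queue=[] holders={T1,T2,T4}
Step 16: signal(T2) -> count=1 queue=[] holders={T1,T4}
Final holders: {T1,T4} -> 2 thread(s)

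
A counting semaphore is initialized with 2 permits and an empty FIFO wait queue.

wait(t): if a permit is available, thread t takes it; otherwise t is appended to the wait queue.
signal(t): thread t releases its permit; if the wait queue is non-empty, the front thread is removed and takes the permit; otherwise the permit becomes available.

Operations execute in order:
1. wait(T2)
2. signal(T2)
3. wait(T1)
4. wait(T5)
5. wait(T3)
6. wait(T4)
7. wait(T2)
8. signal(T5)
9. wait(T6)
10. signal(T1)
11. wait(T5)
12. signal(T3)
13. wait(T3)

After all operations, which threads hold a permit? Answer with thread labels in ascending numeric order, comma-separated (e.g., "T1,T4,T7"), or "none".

Step 1: wait(T2) -> count=1 queue=[] holders={T2}
Step 2: signal(T2) -> count=2 queue=[] holders={none}
Step 3: wait(T1) -> count=1 queue=[] holders={T1}
Step 4: wait(T5) -> count=0 queue=[] holders={T1,T5}
Step 5: wait(T3) -> count=0 queue=[T3] holders={T1,T5}
Step 6: wait(T4) -> count=0 queue=[T3,T4] holders={T1,T5}
Step 7: wait(T2) -> count=0 queue=[T3,T4,T2] holders={T1,T5}
Step 8: signal(T5) -> count=0 queue=[T4,T2] holders={T1,T3}
Step 9: wait(T6) -> count=0 queue=[T4,T2,T6] holders={T1,T3}
Step 10: signal(T1) -> count=0 queue=[T2,T6] holders={T3,T4}
Step 11: wait(T5) -> count=0 queue=[T2,T6,T5] holders={T3,T4}
Step 12: signal(T3) -> count=0 queue=[T6,T5] holders={T2,T4}
Step 13: wait(T3) -> count=0 queue=[T6,T5,T3] holders={T2,T4}
Final holders: T2,T4

Answer: T2,T4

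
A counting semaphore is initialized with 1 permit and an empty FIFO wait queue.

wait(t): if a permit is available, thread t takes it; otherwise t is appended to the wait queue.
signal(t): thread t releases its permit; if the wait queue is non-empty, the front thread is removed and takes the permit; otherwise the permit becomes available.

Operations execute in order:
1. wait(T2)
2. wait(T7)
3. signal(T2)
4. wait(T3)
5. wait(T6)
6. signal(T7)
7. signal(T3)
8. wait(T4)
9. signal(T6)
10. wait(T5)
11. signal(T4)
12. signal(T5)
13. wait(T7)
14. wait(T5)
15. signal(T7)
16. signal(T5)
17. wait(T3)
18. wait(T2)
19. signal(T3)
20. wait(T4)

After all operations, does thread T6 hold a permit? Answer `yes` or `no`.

Answer: no

Derivation:
Step 1: wait(T2) -> count=0 queue=[] holders={T2}
Step 2: wait(T7) -> count=0 queue=[T7] holders={T2}
Step 3: signal(T2) -> count=0 queue=[] holders={T7}
Step 4: wait(T3) -> count=0 queue=[T3] holders={T7}
Step 5: wait(T6) -> count=0 queue=[T3,T6] holders={T7}
Step 6: signal(T7) -> count=0 queue=[T6] holders={T3}
Step 7: signal(T3) -> count=0 queue=[] holders={T6}
Step 8: wait(T4) -> count=0 queue=[T4] holders={T6}
Step 9: signal(T6) -> count=0 queue=[] holders={T4}
Step 10: wait(T5) -> count=0 queue=[T5] holders={T4}
Step 11: signal(T4) -> count=0 queue=[] holders={T5}
Step 12: signal(T5) -> count=1 queue=[] holders={none}
Step 13: wait(T7) -> count=0 queue=[] holders={T7}
Step 14: wait(T5) -> count=0 queue=[T5] holders={T7}
Step 15: signal(T7) -> count=0 queue=[] holders={T5}
Step 16: signal(T5) -> count=1 queue=[] holders={none}
Step 17: wait(T3) -> count=0 queue=[] holders={T3}
Step 18: wait(T2) -> count=0 queue=[T2] holders={T3}
Step 19: signal(T3) -> count=0 queue=[] holders={T2}
Step 20: wait(T4) -> count=0 queue=[T4] holders={T2}
Final holders: {T2} -> T6 not in holders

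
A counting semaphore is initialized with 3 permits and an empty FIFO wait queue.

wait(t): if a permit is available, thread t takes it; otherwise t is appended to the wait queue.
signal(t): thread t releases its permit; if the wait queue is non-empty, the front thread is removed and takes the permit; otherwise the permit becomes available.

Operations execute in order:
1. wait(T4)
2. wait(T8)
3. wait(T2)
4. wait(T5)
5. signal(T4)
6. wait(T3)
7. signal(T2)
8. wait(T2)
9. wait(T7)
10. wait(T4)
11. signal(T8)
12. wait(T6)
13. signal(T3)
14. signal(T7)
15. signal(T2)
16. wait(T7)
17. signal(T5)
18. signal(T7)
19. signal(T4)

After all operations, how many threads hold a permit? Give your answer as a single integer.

Answer: 1

Derivation:
Step 1: wait(T4) -> count=2 queue=[] holders={T4}
Step 2: wait(T8) -> count=1 queue=[] holders={T4,T8}
Step 3: wait(T2) -> count=0 queue=[] holders={T2,T4,T8}
Step 4: wait(T5) -> count=0 queue=[T5] holders={T2,T4,T8}
Step 5: signal(T4) -> count=0 queue=[] holders={T2,T5,T8}
Step 6: wait(T3) -> count=0 queue=[T3] holders={T2,T5,T8}
Step 7: signal(T2) -> count=0 queue=[] holders={T3,T5,T8}
Step 8: wait(T2) -> count=0 queue=[T2] holders={T3,T5,T8}
Step 9: wait(T7) -> count=0 queue=[T2,T7] holders={T3,T5,T8}
Step 10: wait(T4) -> count=0 queue=[T2,T7,T4] holders={T3,T5,T8}
Step 11: signal(T8) -> count=0 queue=[T7,T4] holders={T2,T3,T5}
Step 12: wait(T6) -> count=0 queue=[T7,T4,T6] holders={T2,T3,T5}
Step 13: signal(T3) -> count=0 queue=[T4,T6] holders={T2,T5,T7}
Step 14: signal(T7) -> count=0 queue=[T6] holders={T2,T4,T5}
Step 15: signal(T2) -> count=0 queue=[] holders={T4,T5,T6}
Step 16: wait(T7) -> count=0 queue=[T7] holders={T4,T5,T6}
Step 17: signal(T5) -> count=0 queue=[] holders={T4,T6,T7}
Step 18: signal(T7) -> count=1 queue=[] holders={T4,T6}
Step 19: signal(T4) -> count=2 queue=[] holders={T6}
Final holders: {T6} -> 1 thread(s)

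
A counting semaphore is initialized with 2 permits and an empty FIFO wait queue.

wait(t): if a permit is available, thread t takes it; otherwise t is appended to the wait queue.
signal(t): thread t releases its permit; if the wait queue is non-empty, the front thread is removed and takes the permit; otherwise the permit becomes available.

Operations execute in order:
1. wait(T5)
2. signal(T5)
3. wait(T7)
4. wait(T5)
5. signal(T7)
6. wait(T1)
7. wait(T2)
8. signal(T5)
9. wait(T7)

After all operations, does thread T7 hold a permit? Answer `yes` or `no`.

Answer: no

Derivation:
Step 1: wait(T5) -> count=1 queue=[] holders={T5}
Step 2: signal(T5) -> count=2 queue=[] holders={none}
Step 3: wait(T7) -> count=1 queue=[] holders={T7}
Step 4: wait(T5) -> count=0 queue=[] holders={T5,T7}
Step 5: signal(T7) -> count=1 queue=[] holders={T5}
Step 6: wait(T1) -> count=0 queue=[] holders={T1,T5}
Step 7: wait(T2) -> count=0 queue=[T2] holders={T1,T5}
Step 8: signal(T5) -> count=0 queue=[] holders={T1,T2}
Step 9: wait(T7) -> count=0 queue=[T7] holders={T1,T2}
Final holders: {T1,T2} -> T7 not in holders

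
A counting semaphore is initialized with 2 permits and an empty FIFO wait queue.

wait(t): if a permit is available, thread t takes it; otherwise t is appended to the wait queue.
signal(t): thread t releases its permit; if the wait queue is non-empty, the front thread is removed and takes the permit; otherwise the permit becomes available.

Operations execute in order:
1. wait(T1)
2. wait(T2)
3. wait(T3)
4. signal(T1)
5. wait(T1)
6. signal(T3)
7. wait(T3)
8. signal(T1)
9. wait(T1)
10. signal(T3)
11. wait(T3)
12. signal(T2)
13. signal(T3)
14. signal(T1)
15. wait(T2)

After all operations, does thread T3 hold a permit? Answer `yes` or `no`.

Answer: no

Derivation:
Step 1: wait(T1) -> count=1 queue=[] holders={T1}
Step 2: wait(T2) -> count=0 queue=[] holders={T1,T2}
Step 3: wait(T3) -> count=0 queue=[T3] holders={T1,T2}
Step 4: signal(T1) -> count=0 queue=[] holders={T2,T3}
Step 5: wait(T1) -> count=0 queue=[T1] holders={T2,T3}
Step 6: signal(T3) -> count=0 queue=[] holders={T1,T2}
Step 7: wait(T3) -> count=0 queue=[T3] holders={T1,T2}
Step 8: signal(T1) -> count=0 queue=[] holders={T2,T3}
Step 9: wait(T1) -> count=0 queue=[T1] holders={T2,T3}
Step 10: signal(T3) -> count=0 queue=[] holders={T1,T2}
Step 11: wait(T3) -> count=0 queue=[T3] holders={T1,T2}
Step 12: signal(T2) -> count=0 queue=[] holders={T1,T3}
Step 13: signal(T3) -> count=1 queue=[] holders={T1}
Step 14: signal(T1) -> count=2 queue=[] holders={none}
Step 15: wait(T2) -> count=1 queue=[] holders={T2}
Final holders: {T2} -> T3 not in holders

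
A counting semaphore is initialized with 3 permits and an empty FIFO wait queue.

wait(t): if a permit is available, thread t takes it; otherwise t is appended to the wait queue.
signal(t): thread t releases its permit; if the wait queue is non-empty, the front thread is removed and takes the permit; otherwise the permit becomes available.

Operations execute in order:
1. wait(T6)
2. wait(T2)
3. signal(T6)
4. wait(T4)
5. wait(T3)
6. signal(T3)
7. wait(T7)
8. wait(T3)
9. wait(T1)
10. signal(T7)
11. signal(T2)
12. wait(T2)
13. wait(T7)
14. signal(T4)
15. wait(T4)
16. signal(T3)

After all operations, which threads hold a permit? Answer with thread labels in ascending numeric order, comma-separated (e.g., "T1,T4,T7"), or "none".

Step 1: wait(T6) -> count=2 queue=[] holders={T6}
Step 2: wait(T2) -> count=1 queue=[] holders={T2,T6}
Step 3: signal(T6) -> count=2 queue=[] holders={T2}
Step 4: wait(T4) -> count=1 queue=[] holders={T2,T4}
Step 5: wait(T3) -> count=0 queue=[] holders={T2,T3,T4}
Step 6: signal(T3) -> count=1 queue=[] holders={T2,T4}
Step 7: wait(T7) -> count=0 queue=[] holders={T2,T4,T7}
Step 8: wait(T3) -> count=0 queue=[T3] holders={T2,T4,T7}
Step 9: wait(T1) -> count=0 queue=[T3,T1] holders={T2,T4,T7}
Step 10: signal(T7) -> count=0 queue=[T1] holders={T2,T3,T4}
Step 11: signal(T2) -> count=0 queue=[] holders={T1,T3,T4}
Step 12: wait(T2) -> count=0 queue=[T2] holders={T1,T3,T4}
Step 13: wait(T7) -> count=0 queue=[T2,T7] holders={T1,T3,T4}
Step 14: signal(T4) -> count=0 queue=[T7] holders={T1,T2,T3}
Step 15: wait(T4) -> count=0 queue=[T7,T4] holders={T1,T2,T3}
Step 16: signal(T3) -> count=0 queue=[T4] holders={T1,T2,T7}
Final holders: T1,T2,T7

Answer: T1,T2,T7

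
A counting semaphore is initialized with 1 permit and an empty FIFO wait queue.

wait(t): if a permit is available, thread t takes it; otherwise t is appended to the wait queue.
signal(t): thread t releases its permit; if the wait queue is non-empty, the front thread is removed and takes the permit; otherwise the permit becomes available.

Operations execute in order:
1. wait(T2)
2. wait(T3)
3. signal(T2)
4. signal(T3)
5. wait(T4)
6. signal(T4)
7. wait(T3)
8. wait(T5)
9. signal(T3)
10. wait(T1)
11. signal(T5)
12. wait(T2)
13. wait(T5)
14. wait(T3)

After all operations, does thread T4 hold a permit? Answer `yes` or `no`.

Step 1: wait(T2) -> count=0 queue=[] holders={T2}
Step 2: wait(T3) -> count=0 queue=[T3] holders={T2}
Step 3: signal(T2) -> count=0 queue=[] holders={T3}
Step 4: signal(T3) -> count=1 queue=[] holders={none}
Step 5: wait(T4) -> count=0 queue=[] holders={T4}
Step 6: signal(T4) -> count=1 queue=[] holders={none}
Step 7: wait(T3) -> count=0 queue=[] holders={T3}
Step 8: wait(T5) -> count=0 queue=[T5] holders={T3}
Step 9: signal(T3) -> count=0 queue=[] holders={T5}
Step 10: wait(T1) -> count=0 queue=[T1] holders={T5}
Step 11: signal(T5) -> count=0 queue=[] holders={T1}
Step 12: wait(T2) -> count=0 queue=[T2] holders={T1}
Step 13: wait(T5) -> count=0 queue=[T2,T5] holders={T1}
Step 14: wait(T3) -> count=0 queue=[T2,T5,T3] holders={T1}
Final holders: {T1} -> T4 not in holders

Answer: no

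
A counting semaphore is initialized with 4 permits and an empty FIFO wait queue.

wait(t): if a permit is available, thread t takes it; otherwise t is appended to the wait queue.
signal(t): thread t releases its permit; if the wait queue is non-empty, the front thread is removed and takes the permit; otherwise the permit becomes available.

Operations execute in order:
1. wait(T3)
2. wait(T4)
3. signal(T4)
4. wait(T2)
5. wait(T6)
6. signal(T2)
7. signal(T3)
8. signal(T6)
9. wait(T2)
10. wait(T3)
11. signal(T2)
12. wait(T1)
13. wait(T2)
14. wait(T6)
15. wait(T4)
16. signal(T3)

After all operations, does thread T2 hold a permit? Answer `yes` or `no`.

Step 1: wait(T3) -> count=3 queue=[] holders={T3}
Step 2: wait(T4) -> count=2 queue=[] holders={T3,T4}
Step 3: signal(T4) -> count=3 queue=[] holders={T3}
Step 4: wait(T2) -> count=2 queue=[] holders={T2,T3}
Step 5: wait(T6) -> count=1 queue=[] holders={T2,T3,T6}
Step 6: signal(T2) -> count=2 queue=[] holders={T3,T6}
Step 7: signal(T3) -> count=3 queue=[] holders={T6}
Step 8: signal(T6) -> count=4 queue=[] holders={none}
Step 9: wait(T2) -> count=3 queue=[] holders={T2}
Step 10: wait(T3) -> count=2 queue=[] holders={T2,T3}
Step 11: signal(T2) -> count=3 queue=[] holders={T3}
Step 12: wait(T1) -> count=2 queue=[] holders={T1,T3}
Step 13: wait(T2) -> count=1 queue=[] holders={T1,T2,T3}
Step 14: wait(T6) -> count=0 queue=[] holders={T1,T2,T3,T6}
Step 15: wait(T4) -> count=0 queue=[T4] holders={T1,T2,T3,T6}
Step 16: signal(T3) -> count=0 queue=[] holders={T1,T2,T4,T6}
Final holders: {T1,T2,T4,T6} -> T2 in holders

Answer: yes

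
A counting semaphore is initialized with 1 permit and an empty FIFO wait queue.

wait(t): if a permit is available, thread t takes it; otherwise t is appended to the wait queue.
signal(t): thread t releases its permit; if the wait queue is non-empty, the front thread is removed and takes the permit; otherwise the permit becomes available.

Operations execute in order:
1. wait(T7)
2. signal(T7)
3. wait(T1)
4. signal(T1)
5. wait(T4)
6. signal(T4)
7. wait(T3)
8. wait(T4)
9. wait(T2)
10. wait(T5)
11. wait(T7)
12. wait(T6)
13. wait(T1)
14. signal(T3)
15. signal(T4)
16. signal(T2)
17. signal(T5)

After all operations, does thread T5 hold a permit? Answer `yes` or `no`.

Step 1: wait(T7) -> count=0 queue=[] holders={T7}
Step 2: signal(T7) -> count=1 queue=[] holders={none}
Step 3: wait(T1) -> count=0 queue=[] holders={T1}
Step 4: signal(T1) -> count=1 queue=[] holders={none}
Step 5: wait(T4) -> count=0 queue=[] holders={T4}
Step 6: signal(T4) -> count=1 queue=[] holders={none}
Step 7: wait(T3) -> count=0 queue=[] holders={T3}
Step 8: wait(T4) -> count=0 queue=[T4] holders={T3}
Step 9: wait(T2) -> count=0 queue=[T4,T2] holders={T3}
Step 10: wait(T5) -> count=0 queue=[T4,T2,T5] holders={T3}
Step 11: wait(T7) -> count=0 queue=[T4,T2,T5,T7] holders={T3}
Step 12: wait(T6) -> count=0 queue=[T4,T2,T5,T7,T6] holders={T3}
Step 13: wait(T1) -> count=0 queue=[T4,T2,T5,T7,T6,T1] holders={T3}
Step 14: signal(T3) -> count=0 queue=[T2,T5,T7,T6,T1] holders={T4}
Step 15: signal(T4) -> count=0 queue=[T5,T7,T6,T1] holders={T2}
Step 16: signal(T2) -> count=0 queue=[T7,T6,T1] holders={T5}
Step 17: signal(T5) -> count=0 queue=[T6,T1] holders={T7}
Final holders: {T7} -> T5 not in holders

Answer: no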